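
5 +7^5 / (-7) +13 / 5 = -11967 / 5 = -2393.40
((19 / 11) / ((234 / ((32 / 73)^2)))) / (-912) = -32 / 20575269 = -0.00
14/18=7/9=0.78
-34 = -34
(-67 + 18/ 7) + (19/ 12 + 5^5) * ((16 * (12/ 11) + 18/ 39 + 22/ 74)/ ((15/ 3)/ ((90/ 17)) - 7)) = -76447663471/ 8074066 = -9468.30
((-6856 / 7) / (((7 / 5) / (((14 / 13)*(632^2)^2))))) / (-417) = 10938030298562560 / 37947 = 288244928414.96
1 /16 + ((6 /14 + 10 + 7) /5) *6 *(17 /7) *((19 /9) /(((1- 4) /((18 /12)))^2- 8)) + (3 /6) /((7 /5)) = -310313 /11760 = -26.39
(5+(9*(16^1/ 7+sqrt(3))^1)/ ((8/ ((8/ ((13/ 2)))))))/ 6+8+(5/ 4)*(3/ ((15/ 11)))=3*sqrt(3)/ 13+13225/ 1092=12.51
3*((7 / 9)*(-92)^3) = -5450816 / 3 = -1816938.67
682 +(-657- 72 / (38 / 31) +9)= -24.74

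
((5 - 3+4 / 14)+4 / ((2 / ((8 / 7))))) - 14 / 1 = -66 / 7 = -9.43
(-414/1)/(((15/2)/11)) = -607.20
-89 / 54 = -1.65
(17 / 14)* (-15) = -255 / 14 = -18.21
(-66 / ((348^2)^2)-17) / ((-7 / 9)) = 41554173323 / 1901171328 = 21.86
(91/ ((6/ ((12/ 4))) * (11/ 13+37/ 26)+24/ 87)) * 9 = 102921/ 605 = 170.12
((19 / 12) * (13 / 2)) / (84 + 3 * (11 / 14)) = 133 / 1116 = 0.12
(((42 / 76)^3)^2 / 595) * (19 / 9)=1361367 / 13469978560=0.00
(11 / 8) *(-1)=-11 / 8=-1.38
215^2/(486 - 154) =46225/332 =139.23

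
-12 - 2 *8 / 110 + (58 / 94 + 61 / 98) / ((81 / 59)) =-76898581 / 6839910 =-11.24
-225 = -225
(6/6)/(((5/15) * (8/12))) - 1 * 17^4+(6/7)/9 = -3507689/42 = -83516.40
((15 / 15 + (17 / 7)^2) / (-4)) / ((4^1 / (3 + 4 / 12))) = -845 / 588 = -1.44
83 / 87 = 0.95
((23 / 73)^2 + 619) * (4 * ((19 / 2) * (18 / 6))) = 376106520 / 5329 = 70577.32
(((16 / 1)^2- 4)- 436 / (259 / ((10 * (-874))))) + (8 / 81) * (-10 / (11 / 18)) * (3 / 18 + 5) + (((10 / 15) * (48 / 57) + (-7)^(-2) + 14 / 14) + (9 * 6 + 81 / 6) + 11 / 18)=15026.24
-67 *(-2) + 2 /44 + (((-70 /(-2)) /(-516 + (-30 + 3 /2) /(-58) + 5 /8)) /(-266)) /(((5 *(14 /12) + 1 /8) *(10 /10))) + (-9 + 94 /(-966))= 39173627722529 /313518971766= 124.95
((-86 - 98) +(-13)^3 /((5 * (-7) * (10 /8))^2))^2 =32150623703104 /937890625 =34279.72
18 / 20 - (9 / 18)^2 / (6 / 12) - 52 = -258 / 5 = -51.60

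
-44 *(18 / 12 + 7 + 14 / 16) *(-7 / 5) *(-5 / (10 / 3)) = -3465 / 4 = -866.25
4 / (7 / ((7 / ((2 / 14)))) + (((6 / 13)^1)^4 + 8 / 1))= 0.49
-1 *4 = -4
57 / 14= 4.07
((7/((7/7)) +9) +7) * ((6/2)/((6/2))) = 23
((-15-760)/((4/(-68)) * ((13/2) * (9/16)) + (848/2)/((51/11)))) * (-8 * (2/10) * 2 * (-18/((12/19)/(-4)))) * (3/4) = 346049280/148897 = 2324.08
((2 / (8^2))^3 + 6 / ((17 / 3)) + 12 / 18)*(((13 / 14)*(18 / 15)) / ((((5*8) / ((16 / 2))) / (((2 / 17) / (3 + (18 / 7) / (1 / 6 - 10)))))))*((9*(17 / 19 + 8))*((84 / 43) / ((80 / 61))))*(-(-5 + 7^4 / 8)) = -52176551457949191 / 89748629094400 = -581.36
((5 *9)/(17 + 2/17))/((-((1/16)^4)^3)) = -739959990321827.63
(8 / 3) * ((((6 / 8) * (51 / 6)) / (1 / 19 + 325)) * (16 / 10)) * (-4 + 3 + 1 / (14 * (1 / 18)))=0.02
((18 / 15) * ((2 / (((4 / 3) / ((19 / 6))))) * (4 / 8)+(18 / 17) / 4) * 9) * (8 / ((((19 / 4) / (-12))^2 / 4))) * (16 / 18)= 158810112 / 30685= 5175.50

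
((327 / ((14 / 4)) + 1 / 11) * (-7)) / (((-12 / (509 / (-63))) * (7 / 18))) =-3665309 / 3234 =-1133.37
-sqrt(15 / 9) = -1.29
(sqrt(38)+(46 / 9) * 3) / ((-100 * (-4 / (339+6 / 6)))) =18.27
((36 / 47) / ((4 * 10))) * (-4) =-18 / 235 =-0.08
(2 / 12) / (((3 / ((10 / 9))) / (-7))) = -35 / 81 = -0.43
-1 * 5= -5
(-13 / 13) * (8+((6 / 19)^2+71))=-28555 / 361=-79.10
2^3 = 8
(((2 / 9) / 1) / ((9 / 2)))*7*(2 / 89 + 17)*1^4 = 14140 / 2403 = 5.88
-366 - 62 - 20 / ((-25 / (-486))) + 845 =141 / 5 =28.20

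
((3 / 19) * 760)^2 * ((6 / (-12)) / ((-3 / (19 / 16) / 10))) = 28500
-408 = -408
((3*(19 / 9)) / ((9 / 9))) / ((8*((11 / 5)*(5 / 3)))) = 19 / 88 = 0.22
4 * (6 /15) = 8 /5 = 1.60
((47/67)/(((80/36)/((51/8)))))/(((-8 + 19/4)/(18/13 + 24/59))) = -14820651/13361140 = -1.11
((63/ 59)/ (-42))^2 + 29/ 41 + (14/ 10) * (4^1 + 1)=4400353/ 570884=7.71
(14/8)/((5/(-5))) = -7/4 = -1.75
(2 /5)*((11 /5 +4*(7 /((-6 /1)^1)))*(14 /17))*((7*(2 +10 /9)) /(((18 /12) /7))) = -2842784 /34425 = -82.58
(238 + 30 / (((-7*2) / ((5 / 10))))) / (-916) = -3317 / 12824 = -0.26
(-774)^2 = 599076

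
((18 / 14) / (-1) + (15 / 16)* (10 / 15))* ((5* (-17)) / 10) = 629 / 112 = 5.62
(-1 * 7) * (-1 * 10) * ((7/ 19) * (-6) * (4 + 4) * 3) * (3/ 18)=-11760/ 19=-618.95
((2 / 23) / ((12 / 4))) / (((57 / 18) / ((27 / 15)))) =36 / 2185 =0.02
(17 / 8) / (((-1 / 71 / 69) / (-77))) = 6412791 / 8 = 801598.88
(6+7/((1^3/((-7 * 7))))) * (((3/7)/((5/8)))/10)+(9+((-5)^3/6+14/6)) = -11413/350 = -32.61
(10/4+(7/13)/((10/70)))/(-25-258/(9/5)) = -0.04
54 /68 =27 /34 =0.79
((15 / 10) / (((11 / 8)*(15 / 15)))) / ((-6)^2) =0.03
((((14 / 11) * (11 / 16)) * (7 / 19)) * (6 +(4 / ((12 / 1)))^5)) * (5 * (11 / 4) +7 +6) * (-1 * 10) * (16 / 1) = -38247685 / 4617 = -8284.10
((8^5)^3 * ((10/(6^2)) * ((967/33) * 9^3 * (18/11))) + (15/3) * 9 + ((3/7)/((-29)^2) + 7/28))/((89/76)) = 18495249103407917413155661/63397103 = 291736502587632709.54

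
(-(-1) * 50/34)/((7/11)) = 275/119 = 2.31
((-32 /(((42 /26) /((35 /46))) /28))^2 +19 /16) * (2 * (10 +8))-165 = 13567331719 /2116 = 6411782.48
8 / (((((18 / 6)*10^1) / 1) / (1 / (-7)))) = -4 / 105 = -0.04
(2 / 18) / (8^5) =1 / 294912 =0.00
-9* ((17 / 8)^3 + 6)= -71865 / 512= -140.36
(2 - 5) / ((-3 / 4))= 4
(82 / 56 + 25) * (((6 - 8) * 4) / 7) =-1482 / 49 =-30.24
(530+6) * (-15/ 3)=-2680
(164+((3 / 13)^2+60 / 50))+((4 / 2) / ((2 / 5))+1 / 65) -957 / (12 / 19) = -4546037 / 3380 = -1344.98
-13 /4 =-3.25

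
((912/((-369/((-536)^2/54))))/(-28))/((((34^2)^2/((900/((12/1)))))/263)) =4486306600/647204229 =6.93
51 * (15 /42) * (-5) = -1275 /14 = -91.07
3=3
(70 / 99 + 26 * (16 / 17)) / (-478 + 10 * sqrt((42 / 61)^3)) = -1149362100833 / 21817620150183 - 90468490 * sqrt(2562) / 7272540050061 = -0.05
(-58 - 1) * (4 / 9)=-236 / 9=-26.22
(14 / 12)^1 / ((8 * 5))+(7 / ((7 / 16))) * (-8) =-30713 / 240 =-127.97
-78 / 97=-0.80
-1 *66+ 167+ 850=951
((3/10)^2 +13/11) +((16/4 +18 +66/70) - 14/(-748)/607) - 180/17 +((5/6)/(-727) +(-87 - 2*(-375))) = 10659567069397/15754017300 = 676.63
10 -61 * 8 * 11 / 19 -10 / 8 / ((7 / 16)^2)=-259802 / 931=-279.06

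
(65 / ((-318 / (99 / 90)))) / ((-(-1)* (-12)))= 143 / 7632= 0.02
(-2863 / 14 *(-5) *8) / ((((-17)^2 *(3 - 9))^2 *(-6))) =-2045 / 4510134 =-0.00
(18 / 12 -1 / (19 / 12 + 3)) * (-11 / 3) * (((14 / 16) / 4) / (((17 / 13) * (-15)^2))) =-0.00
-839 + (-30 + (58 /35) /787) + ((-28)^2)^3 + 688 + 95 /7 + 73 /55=29202060466651 /60599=481890137.90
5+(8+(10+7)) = 30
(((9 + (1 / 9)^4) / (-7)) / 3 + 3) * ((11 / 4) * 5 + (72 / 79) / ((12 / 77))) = 2194136549 / 43538796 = 50.39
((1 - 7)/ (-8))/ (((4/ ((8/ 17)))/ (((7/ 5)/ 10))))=21/ 1700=0.01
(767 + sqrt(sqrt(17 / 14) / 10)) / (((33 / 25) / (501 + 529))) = 2575 * 34^(1 / 4) * sqrt(5) * 7^(3 / 4) / 231 + 19750250 / 33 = 598751.45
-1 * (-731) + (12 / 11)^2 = 88595 / 121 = 732.19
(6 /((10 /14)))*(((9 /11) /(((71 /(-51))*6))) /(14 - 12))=-3213 /7810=-0.41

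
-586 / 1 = -586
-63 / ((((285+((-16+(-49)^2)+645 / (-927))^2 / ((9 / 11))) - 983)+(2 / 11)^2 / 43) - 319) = -40239799083 / 4437365357100491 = -0.00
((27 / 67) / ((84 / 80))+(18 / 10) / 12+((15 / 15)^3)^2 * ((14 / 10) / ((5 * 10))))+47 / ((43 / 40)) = 446524863 / 10083500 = 44.28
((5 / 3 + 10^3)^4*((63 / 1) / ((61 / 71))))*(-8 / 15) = -64841682713297000 / 1647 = -39369570560593.20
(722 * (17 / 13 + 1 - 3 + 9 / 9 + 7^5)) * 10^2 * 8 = 126202712000 / 13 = 9707900923.08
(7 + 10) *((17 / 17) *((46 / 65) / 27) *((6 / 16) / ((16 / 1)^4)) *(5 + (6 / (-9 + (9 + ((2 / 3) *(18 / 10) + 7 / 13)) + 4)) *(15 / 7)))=1478371 / 80081584128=0.00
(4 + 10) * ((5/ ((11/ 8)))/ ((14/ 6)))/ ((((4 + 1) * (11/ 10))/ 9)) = 4320/ 121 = 35.70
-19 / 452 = -0.04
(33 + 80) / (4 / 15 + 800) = 1695 / 12004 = 0.14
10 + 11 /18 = 191 /18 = 10.61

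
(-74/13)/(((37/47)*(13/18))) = -1692/169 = -10.01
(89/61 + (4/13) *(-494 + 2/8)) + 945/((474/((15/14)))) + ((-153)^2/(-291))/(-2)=-2627744579/24307036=-108.11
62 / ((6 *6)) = 31 / 18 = 1.72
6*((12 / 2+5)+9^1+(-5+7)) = 132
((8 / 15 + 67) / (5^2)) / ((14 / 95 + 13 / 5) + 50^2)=19247 / 17832075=0.00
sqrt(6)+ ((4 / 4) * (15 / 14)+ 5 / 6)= 40 / 21+ sqrt(6)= 4.35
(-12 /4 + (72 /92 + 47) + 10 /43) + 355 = 400.02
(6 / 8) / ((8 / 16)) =3 / 2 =1.50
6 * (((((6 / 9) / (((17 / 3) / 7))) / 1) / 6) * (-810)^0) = 14 / 17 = 0.82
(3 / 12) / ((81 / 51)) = 17 / 108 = 0.16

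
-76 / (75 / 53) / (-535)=4028 / 40125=0.10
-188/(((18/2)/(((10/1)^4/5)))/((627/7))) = -78584000/21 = -3742095.24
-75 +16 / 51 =-3809 / 51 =-74.69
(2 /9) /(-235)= -0.00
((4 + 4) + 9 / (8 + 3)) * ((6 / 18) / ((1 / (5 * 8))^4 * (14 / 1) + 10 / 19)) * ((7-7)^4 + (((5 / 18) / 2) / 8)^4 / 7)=719921875 / 9932680383284736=0.00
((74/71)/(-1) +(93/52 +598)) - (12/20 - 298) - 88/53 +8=882974087/978380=902.49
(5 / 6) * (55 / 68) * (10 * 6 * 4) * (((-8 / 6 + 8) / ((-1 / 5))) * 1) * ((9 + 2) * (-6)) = 6050000 / 17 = 355882.35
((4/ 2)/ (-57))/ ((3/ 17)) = -34/ 171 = -0.20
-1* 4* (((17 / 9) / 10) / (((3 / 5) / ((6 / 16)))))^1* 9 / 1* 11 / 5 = -187 / 20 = -9.35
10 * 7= 70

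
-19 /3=-6.33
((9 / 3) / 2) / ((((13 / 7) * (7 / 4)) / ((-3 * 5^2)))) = -450 / 13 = -34.62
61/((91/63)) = 549/13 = 42.23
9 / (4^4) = 9 / 256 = 0.04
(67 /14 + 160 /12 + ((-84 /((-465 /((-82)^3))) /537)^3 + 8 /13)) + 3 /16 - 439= -5357827546731376300863709 /839613333108186000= -6381303.55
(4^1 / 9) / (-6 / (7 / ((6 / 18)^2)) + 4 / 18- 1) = -28 / 55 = -0.51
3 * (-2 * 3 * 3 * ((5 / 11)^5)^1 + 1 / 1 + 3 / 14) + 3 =12615243 / 2254714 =5.60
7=7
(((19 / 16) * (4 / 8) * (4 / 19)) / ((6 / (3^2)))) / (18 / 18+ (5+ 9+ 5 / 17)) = 51 / 4160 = 0.01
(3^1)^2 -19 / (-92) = 847 / 92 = 9.21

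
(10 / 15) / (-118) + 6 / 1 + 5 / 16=17861 / 2832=6.31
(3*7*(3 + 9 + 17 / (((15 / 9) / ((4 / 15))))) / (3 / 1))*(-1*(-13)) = 33488 / 25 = 1339.52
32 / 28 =1.14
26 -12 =14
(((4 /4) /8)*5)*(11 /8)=55 /64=0.86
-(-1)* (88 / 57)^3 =681472 / 185193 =3.68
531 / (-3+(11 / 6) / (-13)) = -41418 / 245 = -169.05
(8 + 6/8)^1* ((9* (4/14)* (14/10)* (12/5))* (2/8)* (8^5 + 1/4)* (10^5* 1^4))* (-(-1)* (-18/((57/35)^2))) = -151733381625000/361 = -420314076523.55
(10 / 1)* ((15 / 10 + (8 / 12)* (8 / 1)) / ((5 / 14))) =191.33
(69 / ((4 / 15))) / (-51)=-345 / 68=-5.07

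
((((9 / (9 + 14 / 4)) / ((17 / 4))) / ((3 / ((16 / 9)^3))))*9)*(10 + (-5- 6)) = -32768 / 11475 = -2.86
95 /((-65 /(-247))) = 361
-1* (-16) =16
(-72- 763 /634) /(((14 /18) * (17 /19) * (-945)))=881809 /7921830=0.11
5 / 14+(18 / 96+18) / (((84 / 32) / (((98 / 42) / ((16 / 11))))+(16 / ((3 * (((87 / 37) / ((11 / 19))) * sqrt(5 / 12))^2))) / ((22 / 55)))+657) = 855409554583 / 2223716505136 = 0.38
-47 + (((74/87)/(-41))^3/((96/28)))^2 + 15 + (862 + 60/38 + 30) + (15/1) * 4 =324599100155477507154529489/352220611248088363837899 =921.58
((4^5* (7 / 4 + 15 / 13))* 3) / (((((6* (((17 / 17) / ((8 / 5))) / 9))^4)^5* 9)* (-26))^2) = 5260693493649352392011759142098285855225413632 / 19981598597951233386993408203125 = 263276907894083.38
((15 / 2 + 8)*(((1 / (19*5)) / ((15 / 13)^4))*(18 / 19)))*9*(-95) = -885391 / 11875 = -74.56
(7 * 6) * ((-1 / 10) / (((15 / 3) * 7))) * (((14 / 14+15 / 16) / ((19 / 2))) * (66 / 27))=-341 / 5700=-0.06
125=125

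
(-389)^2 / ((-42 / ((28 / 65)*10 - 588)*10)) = 41007991 / 195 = 210297.39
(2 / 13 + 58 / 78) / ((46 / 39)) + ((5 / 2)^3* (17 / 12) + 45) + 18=189659 / 2208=85.90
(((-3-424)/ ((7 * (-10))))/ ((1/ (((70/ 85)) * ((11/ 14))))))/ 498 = 671/ 84660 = 0.01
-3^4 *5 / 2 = -405 / 2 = -202.50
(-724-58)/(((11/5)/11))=-3910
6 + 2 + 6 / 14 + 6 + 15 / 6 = 237 / 14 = 16.93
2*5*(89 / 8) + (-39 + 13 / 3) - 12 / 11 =9965 / 132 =75.49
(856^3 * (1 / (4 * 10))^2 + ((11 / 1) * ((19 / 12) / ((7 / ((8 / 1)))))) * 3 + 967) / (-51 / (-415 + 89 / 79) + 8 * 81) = 749632995256 / 1236143825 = 606.43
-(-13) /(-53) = -13 /53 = -0.25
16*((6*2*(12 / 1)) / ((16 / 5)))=720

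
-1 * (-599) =599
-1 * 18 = -18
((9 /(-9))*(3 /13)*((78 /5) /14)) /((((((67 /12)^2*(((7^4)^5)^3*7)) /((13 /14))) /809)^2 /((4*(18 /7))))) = -371555544642048 /3059301340037998387275909795673764735700952083933584629599752761641908800608173945251426311845804399159306338612645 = -0.00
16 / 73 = 0.22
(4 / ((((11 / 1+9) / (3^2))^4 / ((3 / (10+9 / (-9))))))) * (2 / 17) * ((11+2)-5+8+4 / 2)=19683 / 170000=0.12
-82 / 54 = -41 / 27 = -1.52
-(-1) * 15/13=1.15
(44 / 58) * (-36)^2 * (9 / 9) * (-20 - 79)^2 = 279446112 / 29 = 9636072.83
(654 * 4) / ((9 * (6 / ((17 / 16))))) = 1853 / 36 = 51.47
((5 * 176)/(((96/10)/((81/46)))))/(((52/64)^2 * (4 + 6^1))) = 95040/3887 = 24.45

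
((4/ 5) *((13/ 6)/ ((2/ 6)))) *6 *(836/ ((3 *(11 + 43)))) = 21736/ 135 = 161.01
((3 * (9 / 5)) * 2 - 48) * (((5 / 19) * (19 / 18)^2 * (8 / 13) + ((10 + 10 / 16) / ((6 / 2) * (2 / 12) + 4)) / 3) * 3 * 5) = -126325 / 234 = -539.85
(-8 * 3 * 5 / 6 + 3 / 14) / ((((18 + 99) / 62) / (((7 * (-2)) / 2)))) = 8587 / 117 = 73.39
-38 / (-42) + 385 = 8104 / 21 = 385.90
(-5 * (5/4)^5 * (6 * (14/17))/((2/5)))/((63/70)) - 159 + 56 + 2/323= -77502181/248064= -312.43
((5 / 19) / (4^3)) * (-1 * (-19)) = 5 / 64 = 0.08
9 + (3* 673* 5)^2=101909034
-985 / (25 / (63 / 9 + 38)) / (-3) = 591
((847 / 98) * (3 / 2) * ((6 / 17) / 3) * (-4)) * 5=-3630 / 119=-30.50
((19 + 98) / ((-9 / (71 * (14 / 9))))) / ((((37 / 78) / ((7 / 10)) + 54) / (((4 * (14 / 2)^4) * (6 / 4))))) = -5646681404 / 14927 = -378286.42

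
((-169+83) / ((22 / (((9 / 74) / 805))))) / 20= -387 / 13105400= -0.00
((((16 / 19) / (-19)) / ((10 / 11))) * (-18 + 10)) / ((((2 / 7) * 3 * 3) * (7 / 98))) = 34496 / 16245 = 2.12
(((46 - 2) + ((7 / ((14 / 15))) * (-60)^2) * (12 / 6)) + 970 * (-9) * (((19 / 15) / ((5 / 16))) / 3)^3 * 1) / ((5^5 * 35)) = 8229561484 / 27685546875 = 0.30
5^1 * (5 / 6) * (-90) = -375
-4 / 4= -1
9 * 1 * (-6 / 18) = -3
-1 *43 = -43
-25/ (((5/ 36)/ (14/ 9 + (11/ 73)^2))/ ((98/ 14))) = -10597300/ 5329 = -1988.61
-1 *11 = -11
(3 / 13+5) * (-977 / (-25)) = 66436 / 325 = 204.42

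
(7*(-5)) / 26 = -35 / 26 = -1.35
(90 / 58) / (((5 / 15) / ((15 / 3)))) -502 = -13883 / 29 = -478.72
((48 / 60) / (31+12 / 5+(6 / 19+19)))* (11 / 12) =209 / 15024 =0.01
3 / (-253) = -3 / 253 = -0.01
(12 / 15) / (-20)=-1 / 25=-0.04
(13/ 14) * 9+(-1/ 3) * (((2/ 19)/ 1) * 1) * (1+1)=6613/ 798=8.29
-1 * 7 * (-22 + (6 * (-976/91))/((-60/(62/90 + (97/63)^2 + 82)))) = -625098478/1289925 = -484.60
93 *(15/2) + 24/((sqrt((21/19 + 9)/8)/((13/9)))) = 26 *sqrt(114)/9 + 1395/2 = 728.34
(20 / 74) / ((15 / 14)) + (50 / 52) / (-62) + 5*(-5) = -4430939 / 178932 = -24.76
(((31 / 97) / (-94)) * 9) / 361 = -279 / 3291598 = -0.00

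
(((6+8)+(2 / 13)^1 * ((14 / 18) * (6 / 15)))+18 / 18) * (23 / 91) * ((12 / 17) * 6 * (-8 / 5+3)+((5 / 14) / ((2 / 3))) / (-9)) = 8485678259 / 380097900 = 22.32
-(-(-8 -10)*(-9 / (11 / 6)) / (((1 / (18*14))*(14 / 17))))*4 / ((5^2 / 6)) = 7138368 / 275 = 25957.70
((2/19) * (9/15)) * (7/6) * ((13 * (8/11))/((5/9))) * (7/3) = 15288/5225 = 2.93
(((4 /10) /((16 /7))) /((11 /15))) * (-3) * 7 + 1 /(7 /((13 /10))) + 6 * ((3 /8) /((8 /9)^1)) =-28267 /12320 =-2.29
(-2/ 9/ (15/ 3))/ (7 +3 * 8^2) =-2/ 8955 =-0.00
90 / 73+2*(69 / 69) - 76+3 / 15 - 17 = -32692 / 365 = -89.57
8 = 8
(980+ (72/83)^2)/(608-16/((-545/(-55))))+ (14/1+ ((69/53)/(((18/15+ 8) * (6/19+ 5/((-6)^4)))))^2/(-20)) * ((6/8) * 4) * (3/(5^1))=26.80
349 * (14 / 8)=2443 / 4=610.75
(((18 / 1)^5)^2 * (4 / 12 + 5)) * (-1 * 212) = -4037008277569536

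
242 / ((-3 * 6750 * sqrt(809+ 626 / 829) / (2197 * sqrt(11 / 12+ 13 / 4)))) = -265837 * sqrt(3338981538) / 8156137050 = -1.88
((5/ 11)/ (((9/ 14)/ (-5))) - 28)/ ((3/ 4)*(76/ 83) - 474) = 259126/ 3889215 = 0.07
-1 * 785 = -785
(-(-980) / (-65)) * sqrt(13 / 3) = -196 * sqrt(39) / 39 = -31.39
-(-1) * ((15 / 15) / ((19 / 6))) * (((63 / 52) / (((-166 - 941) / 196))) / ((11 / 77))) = -4802 / 10127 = -0.47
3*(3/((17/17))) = 9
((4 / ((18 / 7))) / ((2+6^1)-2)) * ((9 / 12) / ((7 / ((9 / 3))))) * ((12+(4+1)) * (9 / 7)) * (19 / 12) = 323 / 112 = 2.88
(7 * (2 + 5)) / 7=7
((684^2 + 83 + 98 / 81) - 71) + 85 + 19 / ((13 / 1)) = 492757322 / 1053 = 467955.67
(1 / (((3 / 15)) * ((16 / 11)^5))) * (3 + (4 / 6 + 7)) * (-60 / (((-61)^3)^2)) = -4026275 / 422054906765312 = -0.00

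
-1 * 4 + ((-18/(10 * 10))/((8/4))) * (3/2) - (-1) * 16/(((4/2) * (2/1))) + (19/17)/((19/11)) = 1741/3400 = 0.51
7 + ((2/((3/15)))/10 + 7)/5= 43/5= 8.60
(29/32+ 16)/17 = 541/544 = 0.99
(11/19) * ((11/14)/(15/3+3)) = 0.06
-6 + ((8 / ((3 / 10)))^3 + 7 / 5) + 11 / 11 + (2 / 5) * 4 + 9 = 512189 / 27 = 18969.96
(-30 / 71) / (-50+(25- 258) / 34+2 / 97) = 98940 / 13307743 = 0.01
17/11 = 1.55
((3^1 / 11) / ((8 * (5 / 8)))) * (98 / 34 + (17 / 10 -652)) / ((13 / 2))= -330183 / 60775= -5.43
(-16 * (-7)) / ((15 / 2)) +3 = 269 / 15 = 17.93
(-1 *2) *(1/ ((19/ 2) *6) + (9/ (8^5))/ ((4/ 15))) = -138767/ 3735552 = -0.04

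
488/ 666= 244/ 333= 0.73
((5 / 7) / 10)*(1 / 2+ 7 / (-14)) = 0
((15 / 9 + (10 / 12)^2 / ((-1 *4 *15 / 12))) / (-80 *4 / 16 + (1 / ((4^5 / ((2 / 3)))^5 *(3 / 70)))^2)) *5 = -251278229742933318243031952916480 / 657892092417861778672665476726539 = -0.38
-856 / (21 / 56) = -2282.67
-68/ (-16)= 17/ 4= 4.25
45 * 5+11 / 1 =236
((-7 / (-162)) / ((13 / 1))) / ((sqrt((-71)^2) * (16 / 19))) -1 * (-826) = 1976135749 / 2392416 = 826.00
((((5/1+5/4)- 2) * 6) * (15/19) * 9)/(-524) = -0.35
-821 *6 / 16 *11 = -27093 / 8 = -3386.62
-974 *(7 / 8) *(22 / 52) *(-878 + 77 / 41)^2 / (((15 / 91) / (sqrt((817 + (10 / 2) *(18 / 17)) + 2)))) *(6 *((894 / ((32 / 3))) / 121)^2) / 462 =-1395898135397531451 *sqrt(2941) / 252021975040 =-300374339.39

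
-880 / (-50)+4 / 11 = 988 / 55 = 17.96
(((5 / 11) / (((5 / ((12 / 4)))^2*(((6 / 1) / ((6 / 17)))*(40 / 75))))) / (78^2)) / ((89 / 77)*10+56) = 7 / 159417024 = 0.00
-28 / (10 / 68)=-190.40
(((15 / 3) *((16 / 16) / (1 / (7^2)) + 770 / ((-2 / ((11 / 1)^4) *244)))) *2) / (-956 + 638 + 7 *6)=9374715 / 11224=835.24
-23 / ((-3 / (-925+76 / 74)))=-786301 / 111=-7083.79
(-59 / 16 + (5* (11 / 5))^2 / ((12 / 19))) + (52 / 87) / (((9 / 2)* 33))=77682311 / 413424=187.90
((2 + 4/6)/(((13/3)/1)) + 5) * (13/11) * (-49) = -3577/11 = -325.18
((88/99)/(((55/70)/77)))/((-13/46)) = -36064/117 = -308.24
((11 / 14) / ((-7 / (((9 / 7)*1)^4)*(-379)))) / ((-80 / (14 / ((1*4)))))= -72171 / 2038352960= -0.00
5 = 5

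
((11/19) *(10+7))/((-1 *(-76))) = 0.13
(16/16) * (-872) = -872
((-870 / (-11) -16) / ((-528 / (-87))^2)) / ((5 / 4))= 291827 / 212960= 1.37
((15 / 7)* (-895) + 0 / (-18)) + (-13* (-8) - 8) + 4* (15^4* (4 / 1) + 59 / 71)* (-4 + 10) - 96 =2414476737 / 497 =4858102.09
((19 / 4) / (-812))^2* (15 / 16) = 5415 / 168792064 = 0.00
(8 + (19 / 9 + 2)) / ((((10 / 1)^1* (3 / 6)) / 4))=436 / 45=9.69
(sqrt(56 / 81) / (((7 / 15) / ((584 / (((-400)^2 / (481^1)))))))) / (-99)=-35113 * sqrt(14) / 4158000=-0.03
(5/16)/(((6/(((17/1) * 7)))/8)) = 595/12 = 49.58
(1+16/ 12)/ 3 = 7/ 9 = 0.78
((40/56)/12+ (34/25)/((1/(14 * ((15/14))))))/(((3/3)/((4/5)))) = 8593/525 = 16.37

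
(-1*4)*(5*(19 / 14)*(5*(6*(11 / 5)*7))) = -12540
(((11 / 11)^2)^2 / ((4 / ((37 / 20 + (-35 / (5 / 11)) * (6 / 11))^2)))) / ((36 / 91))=58677619 / 57600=1018.71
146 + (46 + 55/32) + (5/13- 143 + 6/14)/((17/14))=541883/7072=76.62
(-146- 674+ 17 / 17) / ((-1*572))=1.43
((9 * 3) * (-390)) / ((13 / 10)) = -8100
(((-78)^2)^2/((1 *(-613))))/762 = -6169176/77851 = -79.24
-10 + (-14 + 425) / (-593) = -10.69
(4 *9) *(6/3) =72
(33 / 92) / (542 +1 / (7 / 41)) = 231 / 352820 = 0.00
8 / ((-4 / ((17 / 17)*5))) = -10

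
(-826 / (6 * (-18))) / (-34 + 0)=-413 / 1836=-0.22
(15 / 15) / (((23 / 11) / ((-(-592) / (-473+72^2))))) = 6512 / 108353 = 0.06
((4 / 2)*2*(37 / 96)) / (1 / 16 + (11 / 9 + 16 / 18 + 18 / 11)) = 2442 / 6035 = 0.40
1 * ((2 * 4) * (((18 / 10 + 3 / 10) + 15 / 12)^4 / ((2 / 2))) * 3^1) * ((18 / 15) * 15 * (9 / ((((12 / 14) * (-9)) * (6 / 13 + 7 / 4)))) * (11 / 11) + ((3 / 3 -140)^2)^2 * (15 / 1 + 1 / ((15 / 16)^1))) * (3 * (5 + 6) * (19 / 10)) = 26143927502882379501729 / 23000000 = 1136692500125320.85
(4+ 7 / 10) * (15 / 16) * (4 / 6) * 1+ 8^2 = 1071 / 16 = 66.94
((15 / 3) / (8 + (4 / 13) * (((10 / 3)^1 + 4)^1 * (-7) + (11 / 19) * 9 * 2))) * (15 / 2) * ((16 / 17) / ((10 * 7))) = -2223 / 20230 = -0.11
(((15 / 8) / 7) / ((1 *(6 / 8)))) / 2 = 5 / 28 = 0.18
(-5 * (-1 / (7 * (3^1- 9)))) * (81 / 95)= -27 / 266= -0.10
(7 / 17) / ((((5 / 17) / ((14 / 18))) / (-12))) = -196 / 15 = -13.07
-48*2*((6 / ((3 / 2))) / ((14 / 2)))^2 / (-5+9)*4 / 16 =-96 / 49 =-1.96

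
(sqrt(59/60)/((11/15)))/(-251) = -sqrt(885)/5522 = -0.01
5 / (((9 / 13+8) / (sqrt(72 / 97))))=390 * sqrt(194) / 10961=0.50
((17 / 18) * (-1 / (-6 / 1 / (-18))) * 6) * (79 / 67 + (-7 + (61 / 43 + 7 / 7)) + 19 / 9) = 569143 / 25929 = 21.95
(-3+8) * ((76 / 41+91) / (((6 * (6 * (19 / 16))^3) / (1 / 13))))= 60160 / 3655847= 0.02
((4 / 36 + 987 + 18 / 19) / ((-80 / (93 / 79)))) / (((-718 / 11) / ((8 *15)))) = 28807339 / 1077718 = 26.73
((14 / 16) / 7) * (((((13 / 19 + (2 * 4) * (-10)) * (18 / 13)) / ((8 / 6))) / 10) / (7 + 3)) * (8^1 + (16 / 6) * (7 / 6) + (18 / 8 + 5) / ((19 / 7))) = -1.42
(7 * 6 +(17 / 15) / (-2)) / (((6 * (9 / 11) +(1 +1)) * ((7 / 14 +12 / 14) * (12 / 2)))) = 95711 / 129960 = 0.74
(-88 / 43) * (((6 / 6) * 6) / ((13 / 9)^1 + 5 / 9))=-6.14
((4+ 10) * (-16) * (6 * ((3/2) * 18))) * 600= -21772800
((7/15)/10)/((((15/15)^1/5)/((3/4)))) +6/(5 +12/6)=289/280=1.03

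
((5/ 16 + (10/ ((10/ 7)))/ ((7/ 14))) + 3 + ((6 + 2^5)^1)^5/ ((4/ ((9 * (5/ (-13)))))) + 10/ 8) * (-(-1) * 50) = -356558159475/ 104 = -3428443841.11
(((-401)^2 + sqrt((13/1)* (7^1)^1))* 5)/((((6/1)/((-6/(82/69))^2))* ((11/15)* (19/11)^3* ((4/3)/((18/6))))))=1166564025* sqrt(91)/92239832 + 187584661784025/92239832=2033782.87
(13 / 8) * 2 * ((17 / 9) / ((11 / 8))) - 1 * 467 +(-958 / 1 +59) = -1361.54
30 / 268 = 0.11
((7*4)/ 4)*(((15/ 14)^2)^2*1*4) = 50625/ 1372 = 36.90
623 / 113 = 5.51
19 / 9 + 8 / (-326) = 3061 / 1467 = 2.09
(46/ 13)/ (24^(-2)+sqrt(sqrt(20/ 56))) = 46/ (13 *(1/ 576+14^(3/ 4) *5^(1/ 4)/ 14)) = 4.57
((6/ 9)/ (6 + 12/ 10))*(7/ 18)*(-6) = -35/ 162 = -0.22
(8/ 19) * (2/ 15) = 16/ 285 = 0.06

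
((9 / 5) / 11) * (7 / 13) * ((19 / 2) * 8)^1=4788 / 715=6.70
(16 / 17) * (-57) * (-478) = 435936 / 17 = 25643.29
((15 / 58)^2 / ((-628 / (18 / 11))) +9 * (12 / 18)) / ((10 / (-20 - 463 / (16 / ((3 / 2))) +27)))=-16243248063 / 743632384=-21.84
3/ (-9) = -1/ 3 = -0.33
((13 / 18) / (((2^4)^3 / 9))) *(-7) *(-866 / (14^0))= 39403 / 4096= 9.62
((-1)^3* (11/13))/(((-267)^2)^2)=-11/66067579773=-0.00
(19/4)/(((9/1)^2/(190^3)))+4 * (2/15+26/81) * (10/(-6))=97740014/243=402222.28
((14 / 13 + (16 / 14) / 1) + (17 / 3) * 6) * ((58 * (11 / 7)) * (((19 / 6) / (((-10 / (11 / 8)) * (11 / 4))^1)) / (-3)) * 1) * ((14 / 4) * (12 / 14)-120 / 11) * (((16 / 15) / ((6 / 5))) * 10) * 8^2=-13482696704 / 17199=-783923.29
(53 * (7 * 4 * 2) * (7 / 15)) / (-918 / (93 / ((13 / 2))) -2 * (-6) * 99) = 13144 / 10665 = 1.23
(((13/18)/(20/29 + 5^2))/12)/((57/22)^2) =45617/130707270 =0.00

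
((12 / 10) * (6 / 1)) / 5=36 / 25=1.44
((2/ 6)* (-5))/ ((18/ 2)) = -5/ 27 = -0.19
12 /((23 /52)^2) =32448 /529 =61.34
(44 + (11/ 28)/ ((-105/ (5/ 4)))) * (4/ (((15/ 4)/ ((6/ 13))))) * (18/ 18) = 206954/ 9555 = 21.66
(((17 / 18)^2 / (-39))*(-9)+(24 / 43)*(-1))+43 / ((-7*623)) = -95350105 / 263282292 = -0.36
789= 789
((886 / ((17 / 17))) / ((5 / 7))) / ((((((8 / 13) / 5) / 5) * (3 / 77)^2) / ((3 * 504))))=50193313170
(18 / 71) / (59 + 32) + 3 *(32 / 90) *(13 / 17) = 1348478 / 1647555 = 0.82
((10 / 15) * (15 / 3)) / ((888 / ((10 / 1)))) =25 / 666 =0.04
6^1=6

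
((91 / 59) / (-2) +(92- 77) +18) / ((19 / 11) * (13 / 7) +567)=292831 / 5180908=0.06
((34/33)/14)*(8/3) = 136/693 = 0.20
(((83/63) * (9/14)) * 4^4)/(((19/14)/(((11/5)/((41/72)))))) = 16828416/27265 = 617.22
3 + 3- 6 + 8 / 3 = 8 / 3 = 2.67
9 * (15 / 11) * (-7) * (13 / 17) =-12285 / 187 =-65.70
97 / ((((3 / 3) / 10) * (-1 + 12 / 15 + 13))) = 2425 / 32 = 75.78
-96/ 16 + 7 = 1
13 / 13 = 1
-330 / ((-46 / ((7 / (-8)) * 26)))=-15015 / 92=-163.21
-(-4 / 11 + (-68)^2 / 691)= -48100 / 7601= -6.33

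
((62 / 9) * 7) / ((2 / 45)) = 1085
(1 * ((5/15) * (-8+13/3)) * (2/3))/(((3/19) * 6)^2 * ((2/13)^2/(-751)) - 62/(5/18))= 2519976745/690290444574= 0.00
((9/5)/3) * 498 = 1494/5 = 298.80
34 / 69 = 0.49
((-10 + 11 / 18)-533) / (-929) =9763 / 16722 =0.58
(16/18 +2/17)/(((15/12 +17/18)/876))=539616/1343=401.80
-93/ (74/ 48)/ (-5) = 2232/ 185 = 12.06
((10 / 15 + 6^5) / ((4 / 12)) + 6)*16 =373376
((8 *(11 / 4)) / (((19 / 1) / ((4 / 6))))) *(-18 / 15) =-88 / 95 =-0.93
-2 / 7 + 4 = 26 / 7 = 3.71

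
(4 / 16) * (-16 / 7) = -0.57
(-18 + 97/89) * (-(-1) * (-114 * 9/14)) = 110295/89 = 1239.27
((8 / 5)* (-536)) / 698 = -2144 / 1745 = -1.23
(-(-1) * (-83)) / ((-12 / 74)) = 3071 / 6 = 511.83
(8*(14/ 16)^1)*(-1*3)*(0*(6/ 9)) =0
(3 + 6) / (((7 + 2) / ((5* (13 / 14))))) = 65 / 14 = 4.64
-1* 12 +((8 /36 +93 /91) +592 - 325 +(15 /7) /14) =2939851 /11466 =256.40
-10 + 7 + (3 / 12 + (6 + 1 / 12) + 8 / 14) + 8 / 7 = 106 / 21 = 5.05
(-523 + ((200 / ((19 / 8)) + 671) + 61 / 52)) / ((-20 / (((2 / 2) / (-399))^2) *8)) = -76861 / 8388831360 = -0.00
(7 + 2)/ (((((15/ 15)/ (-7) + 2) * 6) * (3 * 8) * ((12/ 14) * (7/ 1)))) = 7/ 1248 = 0.01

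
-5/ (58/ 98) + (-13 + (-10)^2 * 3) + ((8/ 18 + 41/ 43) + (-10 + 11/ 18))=6073007/ 22446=270.56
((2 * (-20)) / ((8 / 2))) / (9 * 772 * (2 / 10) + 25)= -50 / 7073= -0.01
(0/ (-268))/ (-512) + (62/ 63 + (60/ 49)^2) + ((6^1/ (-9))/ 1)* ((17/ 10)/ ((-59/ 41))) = 20851961/ 6374655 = 3.27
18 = 18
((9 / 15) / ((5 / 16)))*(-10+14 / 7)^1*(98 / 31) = -37632 / 775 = -48.56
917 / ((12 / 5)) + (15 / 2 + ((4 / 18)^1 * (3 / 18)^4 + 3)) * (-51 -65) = -2437591 / 2916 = -835.94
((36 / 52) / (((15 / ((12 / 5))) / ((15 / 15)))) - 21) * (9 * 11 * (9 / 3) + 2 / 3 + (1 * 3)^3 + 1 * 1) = -2210951 / 325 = -6802.93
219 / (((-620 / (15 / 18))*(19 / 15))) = -1095 / 4712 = -0.23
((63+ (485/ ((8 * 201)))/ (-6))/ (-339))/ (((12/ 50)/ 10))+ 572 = 5536555777/ 9812016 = 564.26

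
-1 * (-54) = 54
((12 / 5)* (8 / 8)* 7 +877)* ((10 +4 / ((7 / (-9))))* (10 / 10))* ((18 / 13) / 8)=683757 / 910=751.38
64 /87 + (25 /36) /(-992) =761131 /1035648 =0.73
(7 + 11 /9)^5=2219006624 /59049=37579.07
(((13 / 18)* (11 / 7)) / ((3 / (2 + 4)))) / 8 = 143 / 504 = 0.28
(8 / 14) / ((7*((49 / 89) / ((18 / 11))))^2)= 0.10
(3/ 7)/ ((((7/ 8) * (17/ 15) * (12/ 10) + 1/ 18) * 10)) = 270/ 7847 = 0.03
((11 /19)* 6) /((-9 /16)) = -352 /57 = -6.18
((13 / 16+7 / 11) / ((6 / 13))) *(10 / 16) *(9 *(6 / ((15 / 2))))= 9945 / 704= 14.13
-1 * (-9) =9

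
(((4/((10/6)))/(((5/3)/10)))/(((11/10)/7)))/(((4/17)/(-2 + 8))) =2336.73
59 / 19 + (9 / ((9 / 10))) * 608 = 115579 / 19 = 6083.11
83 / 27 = 3.07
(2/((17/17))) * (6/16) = 3/4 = 0.75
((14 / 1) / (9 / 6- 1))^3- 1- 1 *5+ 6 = 21952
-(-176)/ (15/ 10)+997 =3343/ 3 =1114.33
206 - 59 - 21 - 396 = -270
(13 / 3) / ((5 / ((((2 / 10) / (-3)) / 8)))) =-13 / 1800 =-0.01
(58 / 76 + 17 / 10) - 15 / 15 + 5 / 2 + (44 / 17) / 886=5675023 / 1430890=3.97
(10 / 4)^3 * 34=2125 / 4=531.25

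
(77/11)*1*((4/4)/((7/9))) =9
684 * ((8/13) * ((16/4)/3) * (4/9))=9728/39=249.44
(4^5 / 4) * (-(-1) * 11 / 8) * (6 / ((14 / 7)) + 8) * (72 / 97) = 278784 / 97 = 2874.06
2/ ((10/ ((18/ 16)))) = 9/ 40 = 0.22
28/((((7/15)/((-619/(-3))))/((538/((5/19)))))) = 25309672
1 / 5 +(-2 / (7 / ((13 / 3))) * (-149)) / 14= 9832 / 735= 13.38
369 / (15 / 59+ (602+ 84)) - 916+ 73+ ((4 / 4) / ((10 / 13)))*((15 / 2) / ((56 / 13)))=-7620214221 / 9069536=-840.20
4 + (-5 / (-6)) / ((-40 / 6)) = 31 / 8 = 3.88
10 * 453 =4530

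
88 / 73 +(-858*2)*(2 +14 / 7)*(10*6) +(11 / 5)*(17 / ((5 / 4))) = -751551196 / 1825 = -411808.87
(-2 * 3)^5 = -7776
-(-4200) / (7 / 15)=9000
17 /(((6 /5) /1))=14.17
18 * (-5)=-90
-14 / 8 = -1.75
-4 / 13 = -0.31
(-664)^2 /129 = 440896 /129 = 3417.80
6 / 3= 2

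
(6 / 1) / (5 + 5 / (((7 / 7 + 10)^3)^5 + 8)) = 12531744508246977 / 10443120423539150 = 1.20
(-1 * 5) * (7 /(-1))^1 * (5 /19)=175 /19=9.21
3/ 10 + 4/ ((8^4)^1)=1541/ 5120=0.30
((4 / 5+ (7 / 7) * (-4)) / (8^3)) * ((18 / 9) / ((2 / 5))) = -1 / 32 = -0.03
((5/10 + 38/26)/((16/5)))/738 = 85/102336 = 0.00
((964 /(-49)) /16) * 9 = -2169 /196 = -11.07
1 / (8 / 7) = 0.88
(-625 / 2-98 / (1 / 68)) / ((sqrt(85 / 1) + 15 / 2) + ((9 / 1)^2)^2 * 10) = -366224391 / 3444524977 + 27906 * sqrt(85) / 17222624885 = -0.11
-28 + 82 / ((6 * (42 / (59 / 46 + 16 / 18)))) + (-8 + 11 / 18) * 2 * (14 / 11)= -46.10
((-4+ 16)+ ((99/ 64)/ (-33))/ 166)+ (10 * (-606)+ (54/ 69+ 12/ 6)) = -1477161029/ 244352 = -6045.22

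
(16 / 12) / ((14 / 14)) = 4 / 3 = 1.33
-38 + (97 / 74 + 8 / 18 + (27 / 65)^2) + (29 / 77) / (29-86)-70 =-436690655393 / 4116662550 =-106.08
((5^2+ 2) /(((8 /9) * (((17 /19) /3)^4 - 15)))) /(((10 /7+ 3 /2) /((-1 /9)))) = 1995084189 /25954065016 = 0.08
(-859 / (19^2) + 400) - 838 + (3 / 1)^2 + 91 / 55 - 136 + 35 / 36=-403673959 / 714780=-564.75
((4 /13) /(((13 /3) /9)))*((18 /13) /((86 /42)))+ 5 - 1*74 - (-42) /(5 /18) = 39031701 /472355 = 82.63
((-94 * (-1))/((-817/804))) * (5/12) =-31490/817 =-38.54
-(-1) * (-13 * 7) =-91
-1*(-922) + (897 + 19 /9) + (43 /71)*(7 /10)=11639609 /6390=1821.54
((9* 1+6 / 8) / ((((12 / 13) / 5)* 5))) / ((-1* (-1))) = 169 / 16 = 10.56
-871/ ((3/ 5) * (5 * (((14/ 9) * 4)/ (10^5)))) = -32662500/ 7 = -4666071.43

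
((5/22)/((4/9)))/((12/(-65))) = -975/352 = -2.77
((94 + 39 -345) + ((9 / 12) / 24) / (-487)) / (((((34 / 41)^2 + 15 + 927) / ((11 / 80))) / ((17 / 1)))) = -1038542447723 / 1975624821760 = -0.53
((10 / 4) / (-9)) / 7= -5 / 126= -0.04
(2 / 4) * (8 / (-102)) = -2 / 51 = -0.04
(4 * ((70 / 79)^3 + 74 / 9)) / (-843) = -158287544 / 3740686893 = -0.04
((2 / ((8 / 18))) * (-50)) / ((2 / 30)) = -3375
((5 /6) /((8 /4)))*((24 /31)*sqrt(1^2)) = 0.32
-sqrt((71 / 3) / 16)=-sqrt(213) / 12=-1.22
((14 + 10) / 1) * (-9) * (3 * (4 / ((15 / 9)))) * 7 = -54432 / 5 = -10886.40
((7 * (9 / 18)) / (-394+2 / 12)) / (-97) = 21 / 229211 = 0.00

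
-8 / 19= -0.42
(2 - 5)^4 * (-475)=-38475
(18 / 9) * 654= 1308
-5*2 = -10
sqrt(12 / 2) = sqrt(6) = 2.45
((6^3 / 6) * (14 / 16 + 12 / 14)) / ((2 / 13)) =11349 / 28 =405.32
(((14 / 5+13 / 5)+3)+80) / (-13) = -34 / 5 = -6.80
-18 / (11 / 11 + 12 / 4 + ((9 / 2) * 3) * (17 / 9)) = -36 / 59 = -0.61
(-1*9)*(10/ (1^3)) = -90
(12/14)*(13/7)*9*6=4212/49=85.96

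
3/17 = 0.18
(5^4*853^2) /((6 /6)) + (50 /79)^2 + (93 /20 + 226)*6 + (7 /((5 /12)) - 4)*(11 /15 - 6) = 425720711147743 /936150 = 454756941.89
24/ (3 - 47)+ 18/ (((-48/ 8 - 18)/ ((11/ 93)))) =-865/ 1364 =-0.63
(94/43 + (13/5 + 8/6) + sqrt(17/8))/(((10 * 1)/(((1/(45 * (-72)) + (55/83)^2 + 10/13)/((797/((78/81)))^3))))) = 59239070267 * sqrt(34)/1112083650559438846200 + 233816610343849/179323488652709513949750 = 0.00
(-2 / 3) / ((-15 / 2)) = 4 / 45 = 0.09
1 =1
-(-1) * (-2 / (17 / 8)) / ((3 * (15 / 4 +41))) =-64 / 9129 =-0.01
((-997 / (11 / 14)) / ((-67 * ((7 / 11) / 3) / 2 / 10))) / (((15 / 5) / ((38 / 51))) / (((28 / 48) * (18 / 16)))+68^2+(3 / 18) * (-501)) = 0.39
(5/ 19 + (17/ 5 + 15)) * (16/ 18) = 1576/ 95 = 16.59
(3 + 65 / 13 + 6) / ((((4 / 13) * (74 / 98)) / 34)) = 75803 / 37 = 2048.73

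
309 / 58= 5.33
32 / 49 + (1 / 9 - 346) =-152249 / 441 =-345.24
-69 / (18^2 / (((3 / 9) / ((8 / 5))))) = -115 / 2592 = -0.04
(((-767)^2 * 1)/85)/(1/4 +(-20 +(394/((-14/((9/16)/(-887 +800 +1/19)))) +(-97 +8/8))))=-108847583936/1817541485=-59.89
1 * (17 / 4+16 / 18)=5.14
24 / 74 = 12 / 37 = 0.32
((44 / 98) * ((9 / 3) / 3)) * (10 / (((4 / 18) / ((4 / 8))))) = 495 / 49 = 10.10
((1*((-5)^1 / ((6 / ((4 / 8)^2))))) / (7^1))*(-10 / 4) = 25 / 336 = 0.07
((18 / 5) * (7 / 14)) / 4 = 9 / 20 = 0.45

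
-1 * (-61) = 61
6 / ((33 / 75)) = 150 / 11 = 13.64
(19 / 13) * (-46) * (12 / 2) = -5244 / 13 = -403.38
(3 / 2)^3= 27 / 8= 3.38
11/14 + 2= 39/14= 2.79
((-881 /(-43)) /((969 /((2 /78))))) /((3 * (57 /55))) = 48455 /277877223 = 0.00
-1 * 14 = -14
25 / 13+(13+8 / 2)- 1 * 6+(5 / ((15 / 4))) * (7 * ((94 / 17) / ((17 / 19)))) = 795760 / 11271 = 70.60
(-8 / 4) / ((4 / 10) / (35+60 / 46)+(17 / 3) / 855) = -4283550 / 37793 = -113.34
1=1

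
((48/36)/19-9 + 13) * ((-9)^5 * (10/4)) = -11416140/19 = -600849.47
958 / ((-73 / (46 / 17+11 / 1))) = -223214 / 1241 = -179.87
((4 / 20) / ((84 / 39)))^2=169 / 19600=0.01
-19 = -19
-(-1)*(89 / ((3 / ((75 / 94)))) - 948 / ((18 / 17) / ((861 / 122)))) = -36095729 / 5734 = -6295.03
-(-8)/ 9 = 8/ 9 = 0.89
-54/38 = -1.42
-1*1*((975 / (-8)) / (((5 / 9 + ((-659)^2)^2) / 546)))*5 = 1711125 / 969942790088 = 0.00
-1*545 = -545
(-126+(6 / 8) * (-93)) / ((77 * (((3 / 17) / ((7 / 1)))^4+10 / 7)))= -22431151449 / 12604992884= -1.78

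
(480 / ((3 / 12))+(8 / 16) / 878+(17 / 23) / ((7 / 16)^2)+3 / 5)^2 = 362623220973004001761 / 97912212403600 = 3703554.56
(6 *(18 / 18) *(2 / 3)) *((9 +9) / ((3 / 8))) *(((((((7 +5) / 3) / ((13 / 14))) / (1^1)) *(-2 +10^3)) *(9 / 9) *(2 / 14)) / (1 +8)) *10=5109760 / 39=131019.49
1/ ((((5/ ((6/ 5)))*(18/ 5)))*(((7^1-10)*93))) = -1/ 4185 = -0.00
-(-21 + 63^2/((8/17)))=-67305/8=-8413.12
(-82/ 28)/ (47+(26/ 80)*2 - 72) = 410/ 3409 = 0.12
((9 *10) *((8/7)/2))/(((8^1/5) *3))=75/7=10.71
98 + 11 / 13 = 1285 / 13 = 98.85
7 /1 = 7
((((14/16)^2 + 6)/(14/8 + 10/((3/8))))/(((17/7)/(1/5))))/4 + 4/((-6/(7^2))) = -181766641/5565120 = -32.66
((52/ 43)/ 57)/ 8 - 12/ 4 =-3.00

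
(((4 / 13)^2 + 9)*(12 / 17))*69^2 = 87811884 / 2873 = 30564.53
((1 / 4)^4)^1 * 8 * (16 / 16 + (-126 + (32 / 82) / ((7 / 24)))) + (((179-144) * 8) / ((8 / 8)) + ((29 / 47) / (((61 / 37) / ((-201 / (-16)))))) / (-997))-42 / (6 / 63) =-164.87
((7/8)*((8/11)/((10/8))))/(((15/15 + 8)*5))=28/2475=0.01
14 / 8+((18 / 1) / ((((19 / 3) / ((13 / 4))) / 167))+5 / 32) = 939031 / 608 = 1544.46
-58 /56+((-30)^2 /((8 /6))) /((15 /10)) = 12571 /28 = 448.96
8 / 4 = 2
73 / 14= 5.21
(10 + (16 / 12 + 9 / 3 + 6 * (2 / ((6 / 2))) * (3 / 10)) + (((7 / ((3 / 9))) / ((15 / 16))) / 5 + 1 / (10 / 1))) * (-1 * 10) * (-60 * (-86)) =-1037848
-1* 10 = -10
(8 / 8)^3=1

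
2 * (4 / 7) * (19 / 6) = 76 / 21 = 3.62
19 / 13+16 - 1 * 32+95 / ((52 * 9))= -14.34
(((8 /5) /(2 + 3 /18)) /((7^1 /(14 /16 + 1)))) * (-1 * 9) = -1.78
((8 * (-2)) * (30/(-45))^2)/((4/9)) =-16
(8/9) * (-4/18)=-0.20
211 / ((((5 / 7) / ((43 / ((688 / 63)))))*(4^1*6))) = 31017 / 640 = 48.46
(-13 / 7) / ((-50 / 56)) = 52 / 25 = 2.08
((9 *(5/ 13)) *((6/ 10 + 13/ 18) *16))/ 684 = 0.11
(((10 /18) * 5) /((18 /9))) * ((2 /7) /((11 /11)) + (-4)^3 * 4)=-22375 /63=-355.16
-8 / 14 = -4 / 7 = -0.57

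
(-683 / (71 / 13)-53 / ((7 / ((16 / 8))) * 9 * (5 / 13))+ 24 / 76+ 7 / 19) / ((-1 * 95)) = 54708992 / 40368825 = 1.36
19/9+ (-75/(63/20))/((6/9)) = -2117/63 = -33.60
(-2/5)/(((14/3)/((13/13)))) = -3/35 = -0.09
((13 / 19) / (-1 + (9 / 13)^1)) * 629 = -106301 / 76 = -1398.70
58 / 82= 29 / 41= 0.71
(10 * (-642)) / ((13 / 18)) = -115560 / 13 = -8889.23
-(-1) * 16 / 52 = 4 / 13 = 0.31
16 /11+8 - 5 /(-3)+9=664 /33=20.12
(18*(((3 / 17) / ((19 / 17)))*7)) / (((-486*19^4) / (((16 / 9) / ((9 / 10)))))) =-1120 / 1805076171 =-0.00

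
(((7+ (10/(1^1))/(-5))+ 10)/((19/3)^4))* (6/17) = 7290/2215457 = 0.00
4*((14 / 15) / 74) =28 / 555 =0.05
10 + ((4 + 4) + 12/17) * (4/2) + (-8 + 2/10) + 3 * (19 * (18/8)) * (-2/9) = -1511/170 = -8.89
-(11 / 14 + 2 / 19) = -237 / 266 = -0.89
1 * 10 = 10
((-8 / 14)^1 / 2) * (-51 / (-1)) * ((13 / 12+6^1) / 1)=-1445 / 14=-103.21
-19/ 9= -2.11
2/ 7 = 0.29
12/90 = 2/15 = 0.13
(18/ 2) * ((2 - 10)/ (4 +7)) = -72/ 11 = -6.55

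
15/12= 5/4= 1.25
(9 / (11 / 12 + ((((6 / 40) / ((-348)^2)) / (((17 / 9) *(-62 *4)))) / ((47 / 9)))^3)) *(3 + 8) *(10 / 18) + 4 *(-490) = -792354625542526136407168542194663960 / 417028750285540071793246601156951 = -1900.00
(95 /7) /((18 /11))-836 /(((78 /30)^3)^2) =3398140405 /608177934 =5.59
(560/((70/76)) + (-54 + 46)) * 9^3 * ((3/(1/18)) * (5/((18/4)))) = 26244000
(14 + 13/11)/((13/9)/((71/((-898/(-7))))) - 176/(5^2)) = -18674775/5449378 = -3.43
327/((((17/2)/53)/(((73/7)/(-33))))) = -843442/1309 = -644.34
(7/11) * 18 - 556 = -5990/11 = -544.55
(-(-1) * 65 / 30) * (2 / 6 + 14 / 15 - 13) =-1144 / 45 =-25.42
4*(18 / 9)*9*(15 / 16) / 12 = 45 / 8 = 5.62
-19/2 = -9.50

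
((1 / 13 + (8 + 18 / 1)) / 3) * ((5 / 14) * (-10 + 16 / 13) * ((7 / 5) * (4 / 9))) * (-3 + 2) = 8588 / 507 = 16.94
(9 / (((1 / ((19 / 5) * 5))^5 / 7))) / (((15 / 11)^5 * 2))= 16541911.35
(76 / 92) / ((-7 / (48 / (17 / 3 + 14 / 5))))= -13680 / 20447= -0.67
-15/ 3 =-5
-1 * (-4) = 4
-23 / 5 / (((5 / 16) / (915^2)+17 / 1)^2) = -33017346282240 / 2074350759691681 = -0.02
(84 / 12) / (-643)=-7 / 643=-0.01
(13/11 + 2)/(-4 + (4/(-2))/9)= -315/418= -0.75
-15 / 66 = -5 / 22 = -0.23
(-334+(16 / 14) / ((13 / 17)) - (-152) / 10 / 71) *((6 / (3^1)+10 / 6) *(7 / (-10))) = 59040707 / 69225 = 852.88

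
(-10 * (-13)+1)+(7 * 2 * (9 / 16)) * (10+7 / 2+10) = 5057 / 16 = 316.06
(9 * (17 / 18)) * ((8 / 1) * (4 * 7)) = 1904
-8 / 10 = -4 / 5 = -0.80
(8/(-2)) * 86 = -344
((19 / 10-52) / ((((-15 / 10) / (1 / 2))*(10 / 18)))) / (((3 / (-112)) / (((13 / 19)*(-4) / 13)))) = 112224 / 475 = 236.26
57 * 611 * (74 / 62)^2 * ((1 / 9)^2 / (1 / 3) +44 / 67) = 19945364855 / 579483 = 34419.24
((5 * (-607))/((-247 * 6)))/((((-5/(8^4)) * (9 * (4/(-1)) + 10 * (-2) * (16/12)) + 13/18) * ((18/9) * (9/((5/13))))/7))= 27193600/70908513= 0.38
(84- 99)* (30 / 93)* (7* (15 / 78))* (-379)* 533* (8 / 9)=108773000 / 93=1169602.15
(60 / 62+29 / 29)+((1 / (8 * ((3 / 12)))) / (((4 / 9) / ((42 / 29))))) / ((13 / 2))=51853 / 23374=2.22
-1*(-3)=3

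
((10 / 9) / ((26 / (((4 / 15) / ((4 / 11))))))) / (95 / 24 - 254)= -88 / 702117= -0.00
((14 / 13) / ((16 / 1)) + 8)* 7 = 56.47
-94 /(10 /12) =-564 /5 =-112.80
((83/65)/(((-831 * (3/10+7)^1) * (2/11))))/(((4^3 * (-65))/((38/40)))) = 17347/65613100800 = 0.00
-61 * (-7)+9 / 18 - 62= 731 / 2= 365.50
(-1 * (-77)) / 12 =6.42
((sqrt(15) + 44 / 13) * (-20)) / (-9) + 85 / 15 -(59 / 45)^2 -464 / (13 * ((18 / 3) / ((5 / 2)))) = -89578 / 26325 + 20 * sqrt(15) / 9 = 5.20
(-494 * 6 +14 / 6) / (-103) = 8885 / 309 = 28.75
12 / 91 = 0.13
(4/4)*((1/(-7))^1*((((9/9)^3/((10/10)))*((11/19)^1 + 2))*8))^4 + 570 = 84117466/130321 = 645.46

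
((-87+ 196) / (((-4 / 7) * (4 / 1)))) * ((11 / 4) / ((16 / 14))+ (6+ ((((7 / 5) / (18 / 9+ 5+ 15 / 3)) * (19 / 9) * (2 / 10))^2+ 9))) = -830.18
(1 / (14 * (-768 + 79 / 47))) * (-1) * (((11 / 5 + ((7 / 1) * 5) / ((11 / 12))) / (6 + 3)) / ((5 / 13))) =1357031 / 1247989050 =0.00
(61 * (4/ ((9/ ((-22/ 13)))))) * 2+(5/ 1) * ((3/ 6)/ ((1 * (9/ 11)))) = -6919/ 78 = -88.71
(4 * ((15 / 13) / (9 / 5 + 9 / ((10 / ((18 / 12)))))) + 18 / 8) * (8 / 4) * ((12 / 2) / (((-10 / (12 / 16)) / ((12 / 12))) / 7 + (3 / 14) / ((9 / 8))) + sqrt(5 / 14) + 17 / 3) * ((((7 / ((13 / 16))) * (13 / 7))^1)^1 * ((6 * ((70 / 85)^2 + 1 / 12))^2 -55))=-15416247041 / 1753941 -1185865157 * sqrt(70) / 4092529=-11213.82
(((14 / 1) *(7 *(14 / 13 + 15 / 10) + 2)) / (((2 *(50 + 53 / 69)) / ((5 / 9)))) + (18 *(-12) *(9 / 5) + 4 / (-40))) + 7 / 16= -4228870309 / 10929360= -386.93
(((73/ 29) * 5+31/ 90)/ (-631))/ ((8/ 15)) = -33749/ 878352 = -0.04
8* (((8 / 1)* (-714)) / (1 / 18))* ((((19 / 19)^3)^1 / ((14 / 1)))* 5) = -293760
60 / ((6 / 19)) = 190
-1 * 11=-11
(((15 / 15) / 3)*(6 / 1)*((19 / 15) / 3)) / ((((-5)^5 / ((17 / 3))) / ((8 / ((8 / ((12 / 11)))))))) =-2584 / 1546875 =-0.00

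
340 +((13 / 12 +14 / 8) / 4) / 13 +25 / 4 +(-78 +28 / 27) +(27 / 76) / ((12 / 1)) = 28742977 / 106704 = 269.37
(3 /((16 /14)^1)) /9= 7 /24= 0.29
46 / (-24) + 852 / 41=9281 / 492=18.86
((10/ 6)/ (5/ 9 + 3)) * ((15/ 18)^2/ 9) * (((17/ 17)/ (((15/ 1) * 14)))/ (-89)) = -25/ 12918528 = -0.00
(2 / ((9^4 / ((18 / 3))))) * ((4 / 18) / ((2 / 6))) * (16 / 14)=64 / 45927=0.00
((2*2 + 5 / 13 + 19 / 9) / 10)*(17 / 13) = 1292 / 1521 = 0.85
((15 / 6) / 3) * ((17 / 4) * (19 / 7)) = 1615 / 168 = 9.61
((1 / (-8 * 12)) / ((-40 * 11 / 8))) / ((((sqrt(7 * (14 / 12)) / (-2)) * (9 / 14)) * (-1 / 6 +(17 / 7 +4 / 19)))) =-133 * sqrt(6) / 3906540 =-0.00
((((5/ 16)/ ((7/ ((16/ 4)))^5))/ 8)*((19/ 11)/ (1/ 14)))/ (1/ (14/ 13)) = 0.06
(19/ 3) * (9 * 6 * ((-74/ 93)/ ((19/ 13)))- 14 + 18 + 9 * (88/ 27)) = 6952/ 279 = 24.92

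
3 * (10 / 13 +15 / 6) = 255 / 26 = 9.81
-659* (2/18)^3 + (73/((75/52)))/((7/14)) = 1828381/18225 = 100.32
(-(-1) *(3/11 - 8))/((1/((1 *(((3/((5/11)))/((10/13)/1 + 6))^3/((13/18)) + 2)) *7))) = -12502973/70400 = -177.60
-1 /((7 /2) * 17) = -2 /119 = -0.02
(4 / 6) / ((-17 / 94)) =-188 / 51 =-3.69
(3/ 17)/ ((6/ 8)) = 4/ 17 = 0.24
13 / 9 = 1.44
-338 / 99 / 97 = -338 / 9603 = -0.04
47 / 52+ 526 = 27399 / 52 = 526.90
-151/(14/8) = -604/7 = -86.29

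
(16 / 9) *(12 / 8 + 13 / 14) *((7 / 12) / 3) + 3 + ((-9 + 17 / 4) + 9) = 2621 / 324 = 8.09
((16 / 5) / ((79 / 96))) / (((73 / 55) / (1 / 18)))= 2816 / 17301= 0.16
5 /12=0.42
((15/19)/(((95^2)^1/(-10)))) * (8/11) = -48/75449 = -0.00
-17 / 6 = -2.83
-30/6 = -5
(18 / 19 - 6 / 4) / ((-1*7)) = 3 / 38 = 0.08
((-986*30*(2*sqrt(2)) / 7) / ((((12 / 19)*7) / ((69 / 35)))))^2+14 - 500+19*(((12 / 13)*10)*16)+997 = 43449349092043 / 1529437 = 28408721.05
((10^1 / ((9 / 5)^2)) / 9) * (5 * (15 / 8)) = 3125 / 972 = 3.22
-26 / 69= -0.38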